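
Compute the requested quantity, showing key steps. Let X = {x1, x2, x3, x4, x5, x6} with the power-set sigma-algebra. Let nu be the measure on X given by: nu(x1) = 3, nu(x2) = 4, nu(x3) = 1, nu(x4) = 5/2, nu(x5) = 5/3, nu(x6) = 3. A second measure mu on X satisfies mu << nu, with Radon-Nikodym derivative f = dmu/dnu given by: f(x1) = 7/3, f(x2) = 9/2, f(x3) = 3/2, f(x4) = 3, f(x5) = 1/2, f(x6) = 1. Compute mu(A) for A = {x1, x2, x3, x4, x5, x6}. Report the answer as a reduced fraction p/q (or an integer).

By the defining property of the Radon-Nikodym derivative, for every measurable set A,
  mu(A) = integral_A f dnu.
Since nu is a discrete measure concentrated on the atoms of X, the integral over A reduces to the sum
  mu(A) = sum_{x in A} f(x) * nu({x}).
Computing each term:
  x1: f(x1) * nu(x1) = 7/3 * 3 = 7.
  x2: f(x2) * nu(x2) = 9/2 * 4 = 18.
  x3: f(x3) * nu(x3) = 3/2 * 1 = 3/2.
  x4: f(x4) * nu(x4) = 3 * 5/2 = 15/2.
  x5: f(x5) * nu(x5) = 1/2 * 5/3 = 5/6.
  x6: f(x6) * nu(x6) = 1 * 3 = 3.
Summing: mu(A) = 7 + 18 + 3/2 + 15/2 + 5/6 + 3 = 227/6.

227/6


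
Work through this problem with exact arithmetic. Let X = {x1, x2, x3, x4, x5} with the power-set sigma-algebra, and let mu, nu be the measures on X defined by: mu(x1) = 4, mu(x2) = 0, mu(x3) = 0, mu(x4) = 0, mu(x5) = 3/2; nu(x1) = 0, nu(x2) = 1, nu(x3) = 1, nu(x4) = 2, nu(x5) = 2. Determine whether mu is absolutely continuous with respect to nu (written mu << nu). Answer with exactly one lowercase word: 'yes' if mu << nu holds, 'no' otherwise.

mu << nu means: every nu-null measurable set is also mu-null; equivalently, for every atom x, if nu({x}) = 0 then mu({x}) = 0.
Checking each atom:
  x1: nu = 0, mu = 4 > 0 -> violates mu << nu.
  x2: nu = 1 > 0 -> no constraint.
  x3: nu = 1 > 0 -> no constraint.
  x4: nu = 2 > 0 -> no constraint.
  x5: nu = 2 > 0 -> no constraint.
The atom(s) x1 violate the condition (nu = 0 but mu > 0). Therefore mu is NOT absolutely continuous w.r.t. nu.

no


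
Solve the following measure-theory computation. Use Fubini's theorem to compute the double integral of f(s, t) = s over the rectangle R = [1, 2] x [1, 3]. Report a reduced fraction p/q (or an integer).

f(s, t) is a tensor product of a function of s and a function of t, and both factors are bounded continuous (hence Lebesgue integrable) on the rectangle, so Fubini's theorem applies:
  integral_R f d(m x m) = (integral_a1^b1 s ds) * (integral_a2^b2 1 dt).
Inner integral in s: integral_{1}^{2} s ds = (2^2 - 1^2)/2
  = 3/2.
Inner integral in t: integral_{1}^{3} 1 dt = (3^1 - 1^1)/1
  = 2.
Product: (3/2) * (2) = 3.

3


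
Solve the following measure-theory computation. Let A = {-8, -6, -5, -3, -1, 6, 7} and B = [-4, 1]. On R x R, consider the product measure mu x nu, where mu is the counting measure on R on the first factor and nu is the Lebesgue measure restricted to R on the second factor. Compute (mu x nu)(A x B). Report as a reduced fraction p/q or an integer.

For a measurable rectangle A x B, the product measure satisfies
  (mu x nu)(A x B) = mu(A) * nu(B).
  mu(A) = 7.
  nu(B) = 5.
  (mu x nu)(A x B) = 7 * 5 = 35.

35


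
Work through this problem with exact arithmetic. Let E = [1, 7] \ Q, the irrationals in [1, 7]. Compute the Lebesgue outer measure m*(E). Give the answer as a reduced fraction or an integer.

The interval I = [1, 7] has m(I) = 7 - 1 = 6 (endpoints are measure-zero, so open/closed/half-open agree). Write I = (I cap Q) u (I \ Q). The rationals in I are countable, so m*(I cap Q) = 0 (cover each rational by intervals whose total length is arbitrarily small). By countable subadditivity m*(I) <= m*(I cap Q) + m*(I \ Q), hence m*(I \ Q) >= m(I) = 6. The reverse inequality m*(I \ Q) <= m*(I) = 6 is trivial since (I \ Q) is a subset of I. Therefore m*(I \ Q) = 6.

6


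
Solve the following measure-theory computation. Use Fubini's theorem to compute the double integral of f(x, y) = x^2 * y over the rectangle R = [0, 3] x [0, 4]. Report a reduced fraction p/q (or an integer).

f(x, y) is a tensor product of a function of x and a function of y, and both factors are bounded continuous (hence Lebesgue integrable) on the rectangle, so Fubini's theorem applies:
  integral_R f d(m x m) = (integral_a1^b1 x^2 dx) * (integral_a2^b2 y dy).
Inner integral in x: integral_{0}^{3} x^2 dx = (3^3 - 0^3)/3
  = 9.
Inner integral in y: integral_{0}^{4} y dy = (4^2 - 0^2)/2
  = 8.
Product: (9) * (8) = 72.

72


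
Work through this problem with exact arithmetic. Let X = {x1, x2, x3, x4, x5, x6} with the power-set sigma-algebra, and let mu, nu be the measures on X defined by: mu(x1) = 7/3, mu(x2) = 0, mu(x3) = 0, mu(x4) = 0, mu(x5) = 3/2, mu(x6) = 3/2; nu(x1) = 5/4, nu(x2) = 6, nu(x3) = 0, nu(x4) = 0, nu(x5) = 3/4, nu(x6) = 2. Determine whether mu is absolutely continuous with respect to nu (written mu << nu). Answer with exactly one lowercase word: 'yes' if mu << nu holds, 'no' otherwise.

mu << nu means: every nu-null measurable set is also mu-null; equivalently, for every atom x, if nu({x}) = 0 then mu({x}) = 0.
Checking each atom:
  x1: nu = 5/4 > 0 -> no constraint.
  x2: nu = 6 > 0 -> no constraint.
  x3: nu = 0, mu = 0 -> consistent with mu << nu.
  x4: nu = 0, mu = 0 -> consistent with mu << nu.
  x5: nu = 3/4 > 0 -> no constraint.
  x6: nu = 2 > 0 -> no constraint.
No atom violates the condition. Therefore mu << nu.

yes


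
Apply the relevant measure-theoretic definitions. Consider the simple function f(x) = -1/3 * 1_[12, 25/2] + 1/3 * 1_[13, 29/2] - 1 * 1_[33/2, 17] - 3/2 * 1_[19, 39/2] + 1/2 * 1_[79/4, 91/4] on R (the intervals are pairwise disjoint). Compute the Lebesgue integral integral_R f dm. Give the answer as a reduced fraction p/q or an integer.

For a simple function f = sum_i c_i * 1_{A_i} with disjoint A_i,
  integral f dm = sum_i c_i * m(A_i).
Lengths of the A_i:
  m(A_1) = 25/2 - 12 = 1/2.
  m(A_2) = 29/2 - 13 = 3/2.
  m(A_3) = 17 - 33/2 = 1/2.
  m(A_4) = 39/2 - 19 = 1/2.
  m(A_5) = 91/4 - 79/4 = 3.
Contributions c_i * m(A_i):
  (-1/3) * (1/2) = -1/6.
  (1/3) * (3/2) = 1/2.
  (-1) * (1/2) = -1/2.
  (-3/2) * (1/2) = -3/4.
  (1/2) * (3) = 3/2.
Total: -1/6 + 1/2 - 1/2 - 3/4 + 3/2 = 7/12.

7/12


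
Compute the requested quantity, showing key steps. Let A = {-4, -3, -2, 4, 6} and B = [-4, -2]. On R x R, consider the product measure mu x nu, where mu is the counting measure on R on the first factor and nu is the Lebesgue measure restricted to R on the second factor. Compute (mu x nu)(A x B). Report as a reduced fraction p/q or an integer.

For a measurable rectangle A x B, the product measure satisfies
  (mu x nu)(A x B) = mu(A) * nu(B).
  mu(A) = 5.
  nu(B) = 2.
  (mu x nu)(A x B) = 5 * 2 = 10.

10


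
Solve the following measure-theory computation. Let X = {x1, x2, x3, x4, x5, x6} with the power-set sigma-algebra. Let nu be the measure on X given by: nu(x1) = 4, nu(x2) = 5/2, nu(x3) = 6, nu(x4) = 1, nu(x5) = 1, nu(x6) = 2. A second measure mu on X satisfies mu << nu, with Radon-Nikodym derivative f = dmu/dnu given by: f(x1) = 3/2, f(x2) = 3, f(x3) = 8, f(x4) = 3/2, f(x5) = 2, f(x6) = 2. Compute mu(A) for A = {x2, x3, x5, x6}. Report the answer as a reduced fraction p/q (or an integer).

By the defining property of the Radon-Nikodym derivative, for every measurable set A,
  mu(A) = integral_A f dnu.
Since nu is a discrete measure concentrated on the atoms of X, the integral over A reduces to the sum
  mu(A) = sum_{x in A} f(x) * nu({x}).
Computing each term:
  x2: f(x2) * nu(x2) = 3 * 5/2 = 15/2.
  x3: f(x3) * nu(x3) = 8 * 6 = 48.
  x5: f(x5) * nu(x5) = 2 * 1 = 2.
  x6: f(x6) * nu(x6) = 2 * 2 = 4.
Summing: mu(A) = 15/2 + 48 + 2 + 4 = 123/2.

123/2


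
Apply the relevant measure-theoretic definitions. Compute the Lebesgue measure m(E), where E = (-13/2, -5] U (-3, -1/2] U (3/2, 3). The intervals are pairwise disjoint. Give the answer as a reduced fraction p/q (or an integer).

For pairwise disjoint intervals, m(union_i I_i) = sum_i m(I_i),
and m is invariant under swapping open/closed endpoints (single points have measure 0).
So m(E) = sum_i (b_i - a_i).
  I_1 has length -5 - (-13/2) = 3/2.
  I_2 has length -1/2 - (-3) = 5/2.
  I_3 has length 3 - 3/2 = 3/2.
Summing:
  m(E) = 3/2 + 5/2 + 3/2 = 11/2.

11/2


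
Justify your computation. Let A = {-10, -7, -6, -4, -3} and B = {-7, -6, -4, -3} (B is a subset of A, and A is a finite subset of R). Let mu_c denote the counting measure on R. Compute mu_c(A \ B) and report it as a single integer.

Counting measure assigns mu_c(E) = |E| (number of elements) when E is finite. For B subset A, A \ B is the set of elements of A not in B, so |A \ B| = |A| - |B|.
|A| = 5, |B| = 4, so mu_c(A \ B) = 5 - 4 = 1.

1


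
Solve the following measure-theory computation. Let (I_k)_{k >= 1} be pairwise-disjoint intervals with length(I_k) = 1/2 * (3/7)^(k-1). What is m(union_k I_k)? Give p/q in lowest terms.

By countable additivity of the Lebesgue measure on pairwise disjoint measurable sets,
  m(union_{k >= 1} I_k) = sum_{k >= 1} m(I_k) = sum_{k >= 1} a * r^(k-1),
  with a = 1/2 and r = 3/7.
Since 0 < r = 3/7 < 1, the geometric series converges:
  sum_{k >= 1} a * r^(k-1) = a / (1 - r).
  = 1/2 / (1 - 3/7)
  = 1/2 / (4/7)
  = 7/8.

7/8


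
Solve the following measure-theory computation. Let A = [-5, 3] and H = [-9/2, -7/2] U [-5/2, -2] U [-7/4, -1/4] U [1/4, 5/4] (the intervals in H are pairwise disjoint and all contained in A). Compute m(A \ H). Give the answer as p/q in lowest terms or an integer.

The ambient interval has length m(A) = 3 - (-5) = 8.
Since the holes are disjoint and sit inside A, by finite additivity
  m(H) = sum_i (b_i - a_i), and m(A \ H) = m(A) - m(H).
Computing the hole measures:
  m(H_1) = -7/2 - (-9/2) = 1.
  m(H_2) = -2 - (-5/2) = 1/2.
  m(H_3) = -1/4 - (-7/4) = 3/2.
  m(H_4) = 5/4 - 1/4 = 1.
Summed: m(H) = 1 + 1/2 + 3/2 + 1 = 4.
So m(A \ H) = 8 - 4 = 4.

4


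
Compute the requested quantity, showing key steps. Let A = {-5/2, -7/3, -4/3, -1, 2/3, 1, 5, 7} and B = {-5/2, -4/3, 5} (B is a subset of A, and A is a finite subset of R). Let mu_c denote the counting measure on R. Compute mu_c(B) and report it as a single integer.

Counting measure assigns mu_c(E) = |E| (number of elements) when E is finite.
B has 3 element(s), so mu_c(B) = 3.

3


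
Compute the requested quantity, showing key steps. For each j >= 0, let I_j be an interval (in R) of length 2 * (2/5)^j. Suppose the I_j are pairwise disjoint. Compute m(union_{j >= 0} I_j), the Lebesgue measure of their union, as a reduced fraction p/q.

By countable additivity of the Lebesgue measure on pairwise disjoint measurable sets,
  m(union_{j >= 0} I_j) = sum_{j >= 0} m(I_j) = sum_{j >= 0} a * r^j,
  with a = 2 and r = 2/5.
Since 0 < r = 2/5 < 1, the geometric series converges:
  sum_{j >= 0} a * r^j = a / (1 - r).
  = 2 / (1 - 2/5)
  = 2 / (3/5)
  = 10/3.

10/3


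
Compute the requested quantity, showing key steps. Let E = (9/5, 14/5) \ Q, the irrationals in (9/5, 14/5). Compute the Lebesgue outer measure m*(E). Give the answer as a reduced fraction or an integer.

The interval I = (9/5, 14/5) has m(I) = 14/5 - 9/5 = 1 (endpoints are measure-zero, so open/closed/half-open agree). Write I = (I cap Q) u (I \ Q). The rationals in I are countable, so m*(I cap Q) = 0 (cover each rational by intervals whose total length is arbitrarily small). By countable subadditivity m*(I) <= m*(I cap Q) + m*(I \ Q), hence m*(I \ Q) >= m(I) = 1. The reverse inequality m*(I \ Q) <= m*(I) = 1 is trivial since (I \ Q) is a subset of I. Therefore m*(I \ Q) = 1.

1


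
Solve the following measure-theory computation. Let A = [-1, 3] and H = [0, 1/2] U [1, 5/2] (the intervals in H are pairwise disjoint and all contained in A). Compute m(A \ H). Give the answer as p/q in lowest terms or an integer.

The ambient interval has length m(A) = 3 - (-1) = 4.
Since the holes are disjoint and sit inside A, by finite additivity
  m(H) = sum_i (b_i - a_i), and m(A \ H) = m(A) - m(H).
Computing the hole measures:
  m(H_1) = 1/2 - 0 = 1/2.
  m(H_2) = 5/2 - 1 = 3/2.
Summed: m(H) = 1/2 + 3/2 = 2.
So m(A \ H) = 4 - 2 = 2.

2


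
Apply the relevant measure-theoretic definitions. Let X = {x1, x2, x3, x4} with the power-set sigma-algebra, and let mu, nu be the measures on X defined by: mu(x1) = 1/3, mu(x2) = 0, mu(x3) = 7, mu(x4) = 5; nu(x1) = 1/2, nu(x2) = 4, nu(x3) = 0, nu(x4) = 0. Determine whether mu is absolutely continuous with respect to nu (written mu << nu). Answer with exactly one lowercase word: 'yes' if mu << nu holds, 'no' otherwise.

mu << nu means: every nu-null measurable set is also mu-null; equivalently, for every atom x, if nu({x}) = 0 then mu({x}) = 0.
Checking each atom:
  x1: nu = 1/2 > 0 -> no constraint.
  x2: nu = 4 > 0 -> no constraint.
  x3: nu = 0, mu = 7 > 0 -> violates mu << nu.
  x4: nu = 0, mu = 5 > 0 -> violates mu << nu.
The atom(s) x3, x4 violate the condition (nu = 0 but mu > 0). Therefore mu is NOT absolutely continuous w.r.t. nu.

no


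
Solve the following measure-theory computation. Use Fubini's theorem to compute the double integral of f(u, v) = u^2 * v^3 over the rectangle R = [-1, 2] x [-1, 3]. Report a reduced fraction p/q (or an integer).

f(u, v) is a tensor product of a function of u and a function of v, and both factors are bounded continuous (hence Lebesgue integrable) on the rectangle, so Fubini's theorem applies:
  integral_R f d(m x m) = (integral_a1^b1 u^2 du) * (integral_a2^b2 v^3 dv).
Inner integral in u: integral_{-1}^{2} u^2 du = (2^3 - (-1)^3)/3
  = 3.
Inner integral in v: integral_{-1}^{3} v^3 dv = (3^4 - (-1)^4)/4
  = 20.
Product: (3) * (20) = 60.

60


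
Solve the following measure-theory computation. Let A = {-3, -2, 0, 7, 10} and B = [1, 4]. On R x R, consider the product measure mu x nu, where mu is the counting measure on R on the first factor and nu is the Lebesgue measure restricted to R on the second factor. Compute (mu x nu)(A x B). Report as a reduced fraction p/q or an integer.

For a measurable rectangle A x B, the product measure satisfies
  (mu x nu)(A x B) = mu(A) * nu(B).
  mu(A) = 5.
  nu(B) = 3.
  (mu x nu)(A x B) = 5 * 3 = 15.

15


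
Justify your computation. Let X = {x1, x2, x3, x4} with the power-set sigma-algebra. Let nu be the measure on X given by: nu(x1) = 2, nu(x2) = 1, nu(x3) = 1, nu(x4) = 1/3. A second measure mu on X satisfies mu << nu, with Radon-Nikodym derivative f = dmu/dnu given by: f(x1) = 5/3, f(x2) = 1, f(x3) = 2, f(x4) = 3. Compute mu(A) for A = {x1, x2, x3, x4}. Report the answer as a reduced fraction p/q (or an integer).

By the defining property of the Radon-Nikodym derivative, for every measurable set A,
  mu(A) = integral_A f dnu.
Since nu is a discrete measure concentrated on the atoms of X, the integral over A reduces to the sum
  mu(A) = sum_{x in A} f(x) * nu({x}).
Computing each term:
  x1: f(x1) * nu(x1) = 5/3 * 2 = 10/3.
  x2: f(x2) * nu(x2) = 1 * 1 = 1.
  x3: f(x3) * nu(x3) = 2 * 1 = 2.
  x4: f(x4) * nu(x4) = 3 * 1/3 = 1.
Summing: mu(A) = 10/3 + 1 + 2 + 1 = 22/3.

22/3


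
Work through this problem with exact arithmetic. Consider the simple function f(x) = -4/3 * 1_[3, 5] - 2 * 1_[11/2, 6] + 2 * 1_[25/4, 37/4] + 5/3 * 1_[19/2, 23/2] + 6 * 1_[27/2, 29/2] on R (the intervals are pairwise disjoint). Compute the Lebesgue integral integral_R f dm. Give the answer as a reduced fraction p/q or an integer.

For a simple function f = sum_i c_i * 1_{A_i} with disjoint A_i,
  integral f dm = sum_i c_i * m(A_i).
Lengths of the A_i:
  m(A_1) = 5 - 3 = 2.
  m(A_2) = 6 - 11/2 = 1/2.
  m(A_3) = 37/4 - 25/4 = 3.
  m(A_4) = 23/2 - 19/2 = 2.
  m(A_5) = 29/2 - 27/2 = 1.
Contributions c_i * m(A_i):
  (-4/3) * (2) = -8/3.
  (-2) * (1/2) = -1.
  (2) * (3) = 6.
  (5/3) * (2) = 10/3.
  (6) * (1) = 6.
Total: -8/3 - 1 + 6 + 10/3 + 6 = 35/3.

35/3


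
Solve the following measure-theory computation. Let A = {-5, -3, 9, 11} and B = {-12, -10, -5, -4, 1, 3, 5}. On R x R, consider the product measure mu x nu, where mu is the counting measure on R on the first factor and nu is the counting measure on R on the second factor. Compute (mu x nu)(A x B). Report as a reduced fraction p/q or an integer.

For a measurable rectangle A x B, the product measure satisfies
  (mu x nu)(A x B) = mu(A) * nu(B).
  mu(A) = 4.
  nu(B) = 7.
  (mu x nu)(A x B) = 4 * 7 = 28.

28


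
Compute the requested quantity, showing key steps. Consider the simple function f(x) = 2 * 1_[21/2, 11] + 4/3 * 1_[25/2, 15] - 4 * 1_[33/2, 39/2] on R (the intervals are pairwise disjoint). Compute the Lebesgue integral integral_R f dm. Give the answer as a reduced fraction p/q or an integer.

For a simple function f = sum_i c_i * 1_{A_i} with disjoint A_i,
  integral f dm = sum_i c_i * m(A_i).
Lengths of the A_i:
  m(A_1) = 11 - 21/2 = 1/2.
  m(A_2) = 15 - 25/2 = 5/2.
  m(A_3) = 39/2 - 33/2 = 3.
Contributions c_i * m(A_i):
  (2) * (1/2) = 1.
  (4/3) * (5/2) = 10/3.
  (-4) * (3) = -12.
Total: 1 + 10/3 - 12 = -23/3.

-23/3


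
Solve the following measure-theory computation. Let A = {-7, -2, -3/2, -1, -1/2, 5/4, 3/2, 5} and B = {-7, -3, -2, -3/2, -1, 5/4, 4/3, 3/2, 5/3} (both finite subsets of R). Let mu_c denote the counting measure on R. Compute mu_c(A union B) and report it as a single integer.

Counting measure on a finite set equals cardinality. By inclusion-exclusion, |A union B| = |A| + |B| - |A cap B|.
|A| = 8, |B| = 9, |A cap B| = 6.
So mu_c(A union B) = 8 + 9 - 6 = 11.

11


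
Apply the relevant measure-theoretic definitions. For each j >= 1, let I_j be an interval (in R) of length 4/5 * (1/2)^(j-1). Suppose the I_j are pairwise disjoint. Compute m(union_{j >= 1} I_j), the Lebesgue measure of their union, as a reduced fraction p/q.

By countable additivity of the Lebesgue measure on pairwise disjoint measurable sets,
  m(union_{j >= 1} I_j) = sum_{j >= 1} m(I_j) = sum_{j >= 1} a * r^(j-1),
  with a = 4/5 and r = 1/2.
Since 0 < r = 1/2 < 1, the geometric series converges:
  sum_{j >= 1} a * r^(j-1) = a / (1 - r).
  = 4/5 / (1 - 1/2)
  = 4/5 / (1/2)
  = 8/5.

8/5


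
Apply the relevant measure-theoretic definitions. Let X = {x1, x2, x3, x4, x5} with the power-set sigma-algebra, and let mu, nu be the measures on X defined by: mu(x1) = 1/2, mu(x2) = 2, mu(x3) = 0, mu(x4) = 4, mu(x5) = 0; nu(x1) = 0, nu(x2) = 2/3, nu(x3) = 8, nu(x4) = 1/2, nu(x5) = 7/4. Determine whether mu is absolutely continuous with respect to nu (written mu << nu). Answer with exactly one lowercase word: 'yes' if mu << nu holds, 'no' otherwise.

mu << nu means: every nu-null measurable set is also mu-null; equivalently, for every atom x, if nu({x}) = 0 then mu({x}) = 0.
Checking each atom:
  x1: nu = 0, mu = 1/2 > 0 -> violates mu << nu.
  x2: nu = 2/3 > 0 -> no constraint.
  x3: nu = 8 > 0 -> no constraint.
  x4: nu = 1/2 > 0 -> no constraint.
  x5: nu = 7/4 > 0 -> no constraint.
The atom(s) x1 violate the condition (nu = 0 but mu > 0). Therefore mu is NOT absolutely continuous w.r.t. nu.

no


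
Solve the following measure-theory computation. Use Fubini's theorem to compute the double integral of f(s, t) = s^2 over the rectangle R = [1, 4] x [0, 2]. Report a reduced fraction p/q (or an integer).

f(s, t) is a tensor product of a function of s and a function of t, and both factors are bounded continuous (hence Lebesgue integrable) on the rectangle, so Fubini's theorem applies:
  integral_R f d(m x m) = (integral_a1^b1 s^2 ds) * (integral_a2^b2 1 dt).
Inner integral in s: integral_{1}^{4} s^2 ds = (4^3 - 1^3)/3
  = 21.
Inner integral in t: integral_{0}^{2} 1 dt = (2^1 - 0^1)/1
  = 2.
Product: (21) * (2) = 42.

42


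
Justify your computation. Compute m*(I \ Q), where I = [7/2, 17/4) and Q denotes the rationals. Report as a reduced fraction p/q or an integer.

The interval I = [7/2, 17/4) has m(I) = 17/4 - 7/2 = 3/4 (endpoints are measure-zero, so open/closed/half-open agree). Write I = (I cap Q) u (I \ Q). The rationals in I are countable, so m*(I cap Q) = 0 (cover each rational by intervals whose total length is arbitrarily small). By countable subadditivity m*(I) <= m*(I cap Q) + m*(I \ Q), hence m*(I \ Q) >= m(I) = 3/4. The reverse inequality m*(I \ Q) <= m*(I) = 3/4 is trivial since (I \ Q) is a subset of I. Therefore m*(I \ Q) = 3/4.

3/4


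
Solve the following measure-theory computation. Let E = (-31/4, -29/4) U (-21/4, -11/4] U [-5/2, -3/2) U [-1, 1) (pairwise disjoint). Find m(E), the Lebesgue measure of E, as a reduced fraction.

For pairwise disjoint intervals, m(union_i I_i) = sum_i m(I_i),
and m is invariant under swapping open/closed endpoints (single points have measure 0).
So m(E) = sum_i (b_i - a_i).
  I_1 has length -29/4 - (-31/4) = 1/2.
  I_2 has length -11/4 - (-21/4) = 5/2.
  I_3 has length -3/2 - (-5/2) = 1.
  I_4 has length 1 - (-1) = 2.
Summing:
  m(E) = 1/2 + 5/2 + 1 + 2 = 6.

6


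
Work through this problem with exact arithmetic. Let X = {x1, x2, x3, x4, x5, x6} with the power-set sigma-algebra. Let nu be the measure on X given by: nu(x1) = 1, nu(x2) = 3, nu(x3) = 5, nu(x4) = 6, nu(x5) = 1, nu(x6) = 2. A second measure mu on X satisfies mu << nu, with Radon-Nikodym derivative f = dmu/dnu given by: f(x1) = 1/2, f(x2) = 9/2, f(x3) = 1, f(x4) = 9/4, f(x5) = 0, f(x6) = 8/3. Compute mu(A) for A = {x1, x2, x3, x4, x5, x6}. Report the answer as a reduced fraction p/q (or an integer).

By the defining property of the Radon-Nikodym derivative, for every measurable set A,
  mu(A) = integral_A f dnu.
Since nu is a discrete measure concentrated on the atoms of X, the integral over A reduces to the sum
  mu(A) = sum_{x in A} f(x) * nu({x}).
Computing each term:
  x1: f(x1) * nu(x1) = 1/2 * 1 = 1/2.
  x2: f(x2) * nu(x2) = 9/2 * 3 = 27/2.
  x3: f(x3) * nu(x3) = 1 * 5 = 5.
  x4: f(x4) * nu(x4) = 9/4 * 6 = 27/2.
  x5: f(x5) * nu(x5) = 0 * 1 = 0.
  x6: f(x6) * nu(x6) = 8/3 * 2 = 16/3.
Summing: mu(A) = 1/2 + 27/2 + 5 + 27/2 + 0 + 16/3 = 227/6.

227/6


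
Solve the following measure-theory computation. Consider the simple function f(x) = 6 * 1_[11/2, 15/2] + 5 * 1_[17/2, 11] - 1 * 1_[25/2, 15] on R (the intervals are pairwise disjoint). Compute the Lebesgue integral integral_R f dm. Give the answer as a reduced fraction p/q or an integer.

For a simple function f = sum_i c_i * 1_{A_i} with disjoint A_i,
  integral f dm = sum_i c_i * m(A_i).
Lengths of the A_i:
  m(A_1) = 15/2 - 11/2 = 2.
  m(A_2) = 11 - 17/2 = 5/2.
  m(A_3) = 15 - 25/2 = 5/2.
Contributions c_i * m(A_i):
  (6) * (2) = 12.
  (5) * (5/2) = 25/2.
  (-1) * (5/2) = -5/2.
Total: 12 + 25/2 - 5/2 = 22.

22


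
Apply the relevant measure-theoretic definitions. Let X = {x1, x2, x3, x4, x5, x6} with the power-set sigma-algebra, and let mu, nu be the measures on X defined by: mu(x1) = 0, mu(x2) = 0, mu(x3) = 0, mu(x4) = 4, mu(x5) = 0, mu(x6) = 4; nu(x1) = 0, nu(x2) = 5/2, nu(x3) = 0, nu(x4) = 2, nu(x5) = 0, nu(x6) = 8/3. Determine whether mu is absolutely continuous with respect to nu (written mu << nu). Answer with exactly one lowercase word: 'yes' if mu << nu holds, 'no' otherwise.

mu << nu means: every nu-null measurable set is also mu-null; equivalently, for every atom x, if nu({x}) = 0 then mu({x}) = 0.
Checking each atom:
  x1: nu = 0, mu = 0 -> consistent with mu << nu.
  x2: nu = 5/2 > 0 -> no constraint.
  x3: nu = 0, mu = 0 -> consistent with mu << nu.
  x4: nu = 2 > 0 -> no constraint.
  x5: nu = 0, mu = 0 -> consistent with mu << nu.
  x6: nu = 8/3 > 0 -> no constraint.
No atom violates the condition. Therefore mu << nu.

yes


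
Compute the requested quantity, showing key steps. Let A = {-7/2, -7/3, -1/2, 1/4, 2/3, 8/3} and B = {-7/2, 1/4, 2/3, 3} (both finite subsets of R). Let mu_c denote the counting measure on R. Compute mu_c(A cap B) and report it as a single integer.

Counting measure on a finite set equals cardinality. mu_c(A cap B) = |A cap B| (elements appearing in both).
Enumerating the elements of A that also lie in B gives 3 element(s).
So mu_c(A cap B) = 3.

3


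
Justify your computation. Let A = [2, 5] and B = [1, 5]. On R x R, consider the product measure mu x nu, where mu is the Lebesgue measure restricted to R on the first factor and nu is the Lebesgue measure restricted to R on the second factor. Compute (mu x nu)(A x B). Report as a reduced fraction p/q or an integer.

For a measurable rectangle A x B, the product measure satisfies
  (mu x nu)(A x B) = mu(A) * nu(B).
  mu(A) = 3.
  nu(B) = 4.
  (mu x nu)(A x B) = 3 * 4 = 12.

12


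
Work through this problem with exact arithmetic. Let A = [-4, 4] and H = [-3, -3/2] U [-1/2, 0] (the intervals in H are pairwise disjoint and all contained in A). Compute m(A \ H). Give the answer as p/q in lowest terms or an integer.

The ambient interval has length m(A) = 4 - (-4) = 8.
Since the holes are disjoint and sit inside A, by finite additivity
  m(H) = sum_i (b_i - a_i), and m(A \ H) = m(A) - m(H).
Computing the hole measures:
  m(H_1) = -3/2 - (-3) = 3/2.
  m(H_2) = 0 - (-1/2) = 1/2.
Summed: m(H) = 3/2 + 1/2 = 2.
So m(A \ H) = 8 - 2 = 6.

6


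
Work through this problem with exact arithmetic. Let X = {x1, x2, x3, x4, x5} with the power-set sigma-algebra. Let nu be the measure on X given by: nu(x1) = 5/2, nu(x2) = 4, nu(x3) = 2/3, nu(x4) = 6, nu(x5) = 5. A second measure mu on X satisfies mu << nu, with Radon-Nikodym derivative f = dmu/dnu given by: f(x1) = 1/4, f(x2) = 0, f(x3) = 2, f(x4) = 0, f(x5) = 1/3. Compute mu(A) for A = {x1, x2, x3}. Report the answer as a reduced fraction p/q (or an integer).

By the defining property of the Radon-Nikodym derivative, for every measurable set A,
  mu(A) = integral_A f dnu.
Since nu is a discrete measure concentrated on the atoms of X, the integral over A reduces to the sum
  mu(A) = sum_{x in A} f(x) * nu({x}).
Computing each term:
  x1: f(x1) * nu(x1) = 1/4 * 5/2 = 5/8.
  x2: f(x2) * nu(x2) = 0 * 4 = 0.
  x3: f(x3) * nu(x3) = 2 * 2/3 = 4/3.
Summing: mu(A) = 5/8 + 0 + 4/3 = 47/24.

47/24


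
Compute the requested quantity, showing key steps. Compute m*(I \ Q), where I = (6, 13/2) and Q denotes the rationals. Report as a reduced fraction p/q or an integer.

The interval I = (6, 13/2) has m(I) = 13/2 - 6 = 1/2 (endpoints are measure-zero, so open/closed/half-open agree). Write I = (I cap Q) u (I \ Q). The rationals in I are countable, so m*(I cap Q) = 0 (cover each rational by intervals whose total length is arbitrarily small). By countable subadditivity m*(I) <= m*(I cap Q) + m*(I \ Q), hence m*(I \ Q) >= m(I) = 1/2. The reverse inequality m*(I \ Q) <= m*(I) = 1/2 is trivial since (I \ Q) is a subset of I. Therefore m*(I \ Q) = 1/2.

1/2


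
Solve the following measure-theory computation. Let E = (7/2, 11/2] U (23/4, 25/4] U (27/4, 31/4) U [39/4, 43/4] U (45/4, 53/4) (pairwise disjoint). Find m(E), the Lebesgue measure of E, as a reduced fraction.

For pairwise disjoint intervals, m(union_i I_i) = sum_i m(I_i),
and m is invariant under swapping open/closed endpoints (single points have measure 0).
So m(E) = sum_i (b_i - a_i).
  I_1 has length 11/2 - 7/2 = 2.
  I_2 has length 25/4 - 23/4 = 1/2.
  I_3 has length 31/4 - 27/4 = 1.
  I_4 has length 43/4 - 39/4 = 1.
  I_5 has length 53/4 - 45/4 = 2.
Summing:
  m(E) = 2 + 1/2 + 1 + 1 + 2 = 13/2.

13/2


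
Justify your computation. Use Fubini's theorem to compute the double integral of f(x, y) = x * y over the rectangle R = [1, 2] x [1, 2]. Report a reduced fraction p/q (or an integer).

f(x, y) is a tensor product of a function of x and a function of y, and both factors are bounded continuous (hence Lebesgue integrable) on the rectangle, so Fubini's theorem applies:
  integral_R f d(m x m) = (integral_a1^b1 x dx) * (integral_a2^b2 y dy).
Inner integral in x: integral_{1}^{2} x dx = (2^2 - 1^2)/2
  = 3/2.
Inner integral in y: integral_{1}^{2} y dy = (2^2 - 1^2)/2
  = 3/2.
Product: (3/2) * (3/2) = 9/4.

9/4


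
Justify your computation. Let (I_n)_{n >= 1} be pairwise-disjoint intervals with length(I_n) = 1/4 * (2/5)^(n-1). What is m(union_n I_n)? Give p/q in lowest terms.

By countable additivity of the Lebesgue measure on pairwise disjoint measurable sets,
  m(union_{n >= 1} I_n) = sum_{n >= 1} m(I_n) = sum_{n >= 1} a * r^(n-1),
  with a = 1/4 and r = 2/5.
Since 0 < r = 2/5 < 1, the geometric series converges:
  sum_{n >= 1} a * r^(n-1) = a / (1 - r).
  = 1/4 / (1 - 2/5)
  = 1/4 / (3/5)
  = 5/12.

5/12


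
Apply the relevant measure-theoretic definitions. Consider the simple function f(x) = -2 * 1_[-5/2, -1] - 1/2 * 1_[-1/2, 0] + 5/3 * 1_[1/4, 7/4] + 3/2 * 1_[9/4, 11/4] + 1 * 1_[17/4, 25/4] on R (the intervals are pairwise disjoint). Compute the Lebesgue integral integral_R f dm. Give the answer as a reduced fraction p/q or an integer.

For a simple function f = sum_i c_i * 1_{A_i} with disjoint A_i,
  integral f dm = sum_i c_i * m(A_i).
Lengths of the A_i:
  m(A_1) = -1 - (-5/2) = 3/2.
  m(A_2) = 0 - (-1/2) = 1/2.
  m(A_3) = 7/4 - 1/4 = 3/2.
  m(A_4) = 11/4 - 9/4 = 1/2.
  m(A_5) = 25/4 - 17/4 = 2.
Contributions c_i * m(A_i):
  (-2) * (3/2) = -3.
  (-1/2) * (1/2) = -1/4.
  (5/3) * (3/2) = 5/2.
  (3/2) * (1/2) = 3/4.
  (1) * (2) = 2.
Total: -3 - 1/4 + 5/2 + 3/4 + 2 = 2.

2


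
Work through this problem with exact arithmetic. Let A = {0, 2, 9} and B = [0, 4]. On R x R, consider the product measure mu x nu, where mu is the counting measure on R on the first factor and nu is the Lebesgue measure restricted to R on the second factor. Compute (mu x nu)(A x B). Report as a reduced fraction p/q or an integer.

For a measurable rectangle A x B, the product measure satisfies
  (mu x nu)(A x B) = mu(A) * nu(B).
  mu(A) = 3.
  nu(B) = 4.
  (mu x nu)(A x B) = 3 * 4 = 12.

12


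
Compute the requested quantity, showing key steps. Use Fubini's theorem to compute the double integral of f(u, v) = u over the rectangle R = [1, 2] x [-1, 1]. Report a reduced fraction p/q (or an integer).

f(u, v) is a tensor product of a function of u and a function of v, and both factors are bounded continuous (hence Lebesgue integrable) on the rectangle, so Fubini's theorem applies:
  integral_R f d(m x m) = (integral_a1^b1 u du) * (integral_a2^b2 1 dv).
Inner integral in u: integral_{1}^{2} u du = (2^2 - 1^2)/2
  = 3/2.
Inner integral in v: integral_{-1}^{1} 1 dv = (1^1 - (-1)^1)/1
  = 2.
Product: (3/2) * (2) = 3.

3


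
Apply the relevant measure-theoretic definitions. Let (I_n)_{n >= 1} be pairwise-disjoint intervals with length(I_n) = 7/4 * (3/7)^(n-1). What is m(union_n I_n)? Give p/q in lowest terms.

By countable additivity of the Lebesgue measure on pairwise disjoint measurable sets,
  m(union_{n >= 1} I_n) = sum_{n >= 1} m(I_n) = sum_{n >= 1} a * r^(n-1),
  with a = 7/4 and r = 3/7.
Since 0 < r = 3/7 < 1, the geometric series converges:
  sum_{n >= 1} a * r^(n-1) = a / (1 - r).
  = 7/4 / (1 - 3/7)
  = 7/4 / (4/7)
  = 49/16.

49/16


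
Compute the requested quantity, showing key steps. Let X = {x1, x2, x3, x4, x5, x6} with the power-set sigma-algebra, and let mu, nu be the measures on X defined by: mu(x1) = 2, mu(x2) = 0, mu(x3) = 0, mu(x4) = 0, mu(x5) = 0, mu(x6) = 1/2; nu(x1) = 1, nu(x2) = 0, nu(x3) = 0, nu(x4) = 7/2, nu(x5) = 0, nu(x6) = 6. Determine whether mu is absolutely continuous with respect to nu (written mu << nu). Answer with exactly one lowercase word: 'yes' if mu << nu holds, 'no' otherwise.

mu << nu means: every nu-null measurable set is also mu-null; equivalently, for every atom x, if nu({x}) = 0 then mu({x}) = 0.
Checking each atom:
  x1: nu = 1 > 0 -> no constraint.
  x2: nu = 0, mu = 0 -> consistent with mu << nu.
  x3: nu = 0, mu = 0 -> consistent with mu << nu.
  x4: nu = 7/2 > 0 -> no constraint.
  x5: nu = 0, mu = 0 -> consistent with mu << nu.
  x6: nu = 6 > 0 -> no constraint.
No atom violates the condition. Therefore mu << nu.

yes


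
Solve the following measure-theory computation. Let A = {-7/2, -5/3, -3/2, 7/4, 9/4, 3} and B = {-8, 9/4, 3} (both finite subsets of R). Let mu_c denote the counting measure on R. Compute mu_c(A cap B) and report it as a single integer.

Counting measure on a finite set equals cardinality. mu_c(A cap B) = |A cap B| (elements appearing in both).
Enumerating the elements of A that also lie in B gives 2 element(s).
So mu_c(A cap B) = 2.

2


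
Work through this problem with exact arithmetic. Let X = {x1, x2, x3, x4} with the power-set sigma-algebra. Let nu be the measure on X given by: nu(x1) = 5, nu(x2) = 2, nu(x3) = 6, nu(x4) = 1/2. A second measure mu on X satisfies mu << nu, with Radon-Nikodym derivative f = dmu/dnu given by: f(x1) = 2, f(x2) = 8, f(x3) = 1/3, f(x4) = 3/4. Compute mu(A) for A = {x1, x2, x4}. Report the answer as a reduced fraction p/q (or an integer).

By the defining property of the Radon-Nikodym derivative, for every measurable set A,
  mu(A) = integral_A f dnu.
Since nu is a discrete measure concentrated on the atoms of X, the integral over A reduces to the sum
  mu(A) = sum_{x in A} f(x) * nu({x}).
Computing each term:
  x1: f(x1) * nu(x1) = 2 * 5 = 10.
  x2: f(x2) * nu(x2) = 8 * 2 = 16.
  x4: f(x4) * nu(x4) = 3/4 * 1/2 = 3/8.
Summing: mu(A) = 10 + 16 + 3/8 = 211/8.

211/8


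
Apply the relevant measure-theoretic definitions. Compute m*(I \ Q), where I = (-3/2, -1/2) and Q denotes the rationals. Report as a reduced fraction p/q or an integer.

The interval I = (-3/2, -1/2) has m(I) = -1/2 - (-3/2) = 1 (endpoints are measure-zero, so open/closed/half-open agree). Write I = (I cap Q) u (I \ Q). The rationals in I are countable, so m*(I cap Q) = 0 (cover each rational by intervals whose total length is arbitrarily small). By countable subadditivity m*(I) <= m*(I cap Q) + m*(I \ Q), hence m*(I \ Q) >= m(I) = 1. The reverse inequality m*(I \ Q) <= m*(I) = 1 is trivial since (I \ Q) is a subset of I. Therefore m*(I \ Q) = 1.

1


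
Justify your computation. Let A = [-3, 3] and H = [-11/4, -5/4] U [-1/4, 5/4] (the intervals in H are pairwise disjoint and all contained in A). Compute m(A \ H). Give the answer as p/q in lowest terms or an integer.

The ambient interval has length m(A) = 3 - (-3) = 6.
Since the holes are disjoint and sit inside A, by finite additivity
  m(H) = sum_i (b_i - a_i), and m(A \ H) = m(A) - m(H).
Computing the hole measures:
  m(H_1) = -5/4 - (-11/4) = 3/2.
  m(H_2) = 5/4 - (-1/4) = 3/2.
Summed: m(H) = 3/2 + 3/2 = 3.
So m(A \ H) = 6 - 3 = 3.

3


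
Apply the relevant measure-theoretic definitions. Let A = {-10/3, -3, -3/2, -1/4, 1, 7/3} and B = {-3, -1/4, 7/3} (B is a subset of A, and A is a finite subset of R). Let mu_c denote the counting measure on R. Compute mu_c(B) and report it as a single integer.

Counting measure assigns mu_c(E) = |E| (number of elements) when E is finite.
B has 3 element(s), so mu_c(B) = 3.

3


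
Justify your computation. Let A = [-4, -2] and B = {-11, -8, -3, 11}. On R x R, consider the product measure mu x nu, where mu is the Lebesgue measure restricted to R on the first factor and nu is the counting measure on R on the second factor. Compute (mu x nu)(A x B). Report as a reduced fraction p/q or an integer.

For a measurable rectangle A x B, the product measure satisfies
  (mu x nu)(A x B) = mu(A) * nu(B).
  mu(A) = 2.
  nu(B) = 4.
  (mu x nu)(A x B) = 2 * 4 = 8.

8


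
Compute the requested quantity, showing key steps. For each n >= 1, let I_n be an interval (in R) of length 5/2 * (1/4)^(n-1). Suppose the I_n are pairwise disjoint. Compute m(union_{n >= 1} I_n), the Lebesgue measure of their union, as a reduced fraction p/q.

By countable additivity of the Lebesgue measure on pairwise disjoint measurable sets,
  m(union_{n >= 1} I_n) = sum_{n >= 1} m(I_n) = sum_{n >= 1} a * r^(n-1),
  with a = 5/2 and r = 1/4.
Since 0 < r = 1/4 < 1, the geometric series converges:
  sum_{n >= 1} a * r^(n-1) = a / (1 - r).
  = 5/2 / (1 - 1/4)
  = 5/2 / (3/4)
  = 10/3.

10/3


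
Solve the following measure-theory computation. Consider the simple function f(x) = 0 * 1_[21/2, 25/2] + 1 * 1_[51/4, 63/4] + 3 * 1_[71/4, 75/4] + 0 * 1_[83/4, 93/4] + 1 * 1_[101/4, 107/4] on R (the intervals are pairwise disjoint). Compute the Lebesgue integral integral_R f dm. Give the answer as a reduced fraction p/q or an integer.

For a simple function f = sum_i c_i * 1_{A_i} with disjoint A_i,
  integral f dm = sum_i c_i * m(A_i).
Lengths of the A_i:
  m(A_1) = 25/2 - 21/2 = 2.
  m(A_2) = 63/4 - 51/4 = 3.
  m(A_3) = 75/4 - 71/4 = 1.
  m(A_4) = 93/4 - 83/4 = 5/2.
  m(A_5) = 107/4 - 101/4 = 3/2.
Contributions c_i * m(A_i):
  (0) * (2) = 0.
  (1) * (3) = 3.
  (3) * (1) = 3.
  (0) * (5/2) = 0.
  (1) * (3/2) = 3/2.
Total: 0 + 3 + 3 + 0 + 3/2 = 15/2.

15/2


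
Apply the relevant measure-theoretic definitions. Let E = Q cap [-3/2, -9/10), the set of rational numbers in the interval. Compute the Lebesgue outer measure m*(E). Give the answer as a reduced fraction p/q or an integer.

Q cap [-3/2, -9/10) is countable; list its elements as q_1, q_2, ... . Fix eps > 0 and cover the k-th point by an interval of length eps * 2^(-k). The cover has total length eps * sum_{k>=1} 2^(-k) = eps, so by definition of outer measure m*(Q cap [-3/2, -9/10)) <= eps. Since eps was arbitrary and m* >= 0, the outer measure is 0.

0


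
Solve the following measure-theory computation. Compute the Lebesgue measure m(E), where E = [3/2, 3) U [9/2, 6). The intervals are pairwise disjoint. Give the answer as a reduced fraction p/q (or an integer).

For pairwise disjoint intervals, m(union_i I_i) = sum_i m(I_i),
and m is invariant under swapping open/closed endpoints (single points have measure 0).
So m(E) = sum_i (b_i - a_i).
  I_1 has length 3 - 3/2 = 3/2.
  I_2 has length 6 - 9/2 = 3/2.
Summing:
  m(E) = 3/2 + 3/2 = 3.

3


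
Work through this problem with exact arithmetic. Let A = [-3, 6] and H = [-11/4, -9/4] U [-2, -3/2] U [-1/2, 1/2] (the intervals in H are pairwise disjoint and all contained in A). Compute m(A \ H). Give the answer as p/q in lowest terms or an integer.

The ambient interval has length m(A) = 6 - (-3) = 9.
Since the holes are disjoint and sit inside A, by finite additivity
  m(H) = sum_i (b_i - a_i), and m(A \ H) = m(A) - m(H).
Computing the hole measures:
  m(H_1) = -9/4 - (-11/4) = 1/2.
  m(H_2) = -3/2 - (-2) = 1/2.
  m(H_3) = 1/2 - (-1/2) = 1.
Summed: m(H) = 1/2 + 1/2 + 1 = 2.
So m(A \ H) = 9 - 2 = 7.

7


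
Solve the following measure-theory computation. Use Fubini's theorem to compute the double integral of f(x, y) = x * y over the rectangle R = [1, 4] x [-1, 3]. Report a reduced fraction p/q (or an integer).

f(x, y) is a tensor product of a function of x and a function of y, and both factors are bounded continuous (hence Lebesgue integrable) on the rectangle, so Fubini's theorem applies:
  integral_R f d(m x m) = (integral_a1^b1 x dx) * (integral_a2^b2 y dy).
Inner integral in x: integral_{1}^{4} x dx = (4^2 - 1^2)/2
  = 15/2.
Inner integral in y: integral_{-1}^{3} y dy = (3^2 - (-1)^2)/2
  = 4.
Product: (15/2) * (4) = 30.

30


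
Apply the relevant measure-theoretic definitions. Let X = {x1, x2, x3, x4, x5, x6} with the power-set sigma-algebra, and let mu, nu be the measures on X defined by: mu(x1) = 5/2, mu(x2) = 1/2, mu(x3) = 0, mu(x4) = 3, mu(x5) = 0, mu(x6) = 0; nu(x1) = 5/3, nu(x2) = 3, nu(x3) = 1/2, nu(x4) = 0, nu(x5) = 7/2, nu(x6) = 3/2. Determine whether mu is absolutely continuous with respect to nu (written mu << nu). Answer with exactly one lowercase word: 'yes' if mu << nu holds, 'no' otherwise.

mu << nu means: every nu-null measurable set is also mu-null; equivalently, for every atom x, if nu({x}) = 0 then mu({x}) = 0.
Checking each atom:
  x1: nu = 5/3 > 0 -> no constraint.
  x2: nu = 3 > 0 -> no constraint.
  x3: nu = 1/2 > 0 -> no constraint.
  x4: nu = 0, mu = 3 > 0 -> violates mu << nu.
  x5: nu = 7/2 > 0 -> no constraint.
  x6: nu = 3/2 > 0 -> no constraint.
The atom(s) x4 violate the condition (nu = 0 but mu > 0). Therefore mu is NOT absolutely continuous w.r.t. nu.

no


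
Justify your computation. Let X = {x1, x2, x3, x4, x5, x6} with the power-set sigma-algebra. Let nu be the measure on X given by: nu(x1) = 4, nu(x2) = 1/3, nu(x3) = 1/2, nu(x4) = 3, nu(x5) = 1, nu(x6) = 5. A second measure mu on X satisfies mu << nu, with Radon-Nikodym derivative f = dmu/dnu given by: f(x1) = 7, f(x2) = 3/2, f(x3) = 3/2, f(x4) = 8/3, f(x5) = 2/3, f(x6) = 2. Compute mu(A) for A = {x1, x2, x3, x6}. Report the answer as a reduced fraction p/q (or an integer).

By the defining property of the Radon-Nikodym derivative, for every measurable set A,
  mu(A) = integral_A f dnu.
Since nu is a discrete measure concentrated on the atoms of X, the integral over A reduces to the sum
  mu(A) = sum_{x in A} f(x) * nu({x}).
Computing each term:
  x1: f(x1) * nu(x1) = 7 * 4 = 28.
  x2: f(x2) * nu(x2) = 3/2 * 1/3 = 1/2.
  x3: f(x3) * nu(x3) = 3/2 * 1/2 = 3/4.
  x6: f(x6) * nu(x6) = 2 * 5 = 10.
Summing: mu(A) = 28 + 1/2 + 3/4 + 10 = 157/4.

157/4
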